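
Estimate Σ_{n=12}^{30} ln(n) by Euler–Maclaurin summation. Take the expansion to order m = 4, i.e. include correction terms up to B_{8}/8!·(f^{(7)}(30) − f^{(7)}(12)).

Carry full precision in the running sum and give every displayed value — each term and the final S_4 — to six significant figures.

The integral term ∫_12^30 ln(x) dx = 54.2170.
Endpoint term: (f(12) + f(30))/2 = (2.48491 + 3.40120)/2 = 2.94305.
So far: 57.1601.
Correction k=1: B_{2}/2! · (f^{(1)}(30) − f^{(1)}(12)) = 1/12 · (0.0333333 − 0.0833333) = -0.00416667.
After k=1: 57.1559.
Correction k=2: B_{4}/4! · (f^{(3)}(30) − f^{(3)}(12)) = −1/720 · (7.40741e-05 − 0.00115741) = 1.50463e-06.
After k=2: 57.1559.
Correction k=3: B_{6}/6! · (f^{(5)}(30) − f^{(5)}(12)) = 1/30240 · (9.87654e-07 − 9.64506e-05) = -3.15684e-09.
After k=3: 57.1559.
Correction k=4: B_{8}/8! · (f^{(7)}(30) − f^{(7)}(12)) = −1/1209600 · (3.29218e-08 − 2.00939e-05) = 1.65848e-11.

S_4 ≈ 57.1559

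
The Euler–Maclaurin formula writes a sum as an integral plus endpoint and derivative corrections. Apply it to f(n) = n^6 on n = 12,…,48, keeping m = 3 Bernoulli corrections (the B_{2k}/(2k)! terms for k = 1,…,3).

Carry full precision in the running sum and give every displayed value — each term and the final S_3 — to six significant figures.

∫_12^48 x^6 dx evaluates to 8.38618e+10.
Boundary: ½(f(12) + f(48)) = ½(2.98598e+06 + 1.22306e+10) = 6.11679e+09.
Running total after boundary: 8.99786e+10.
Order-1 term: 1/12 · (1.52882e+09 − 1.49299e+06) = 1.27278e+08.
After k=1: 9.01059e+10.
Order-2 term: −1/720 · (1.32710e+07 − 207360) = -18144.0.
After k=2: 9.01058e+10.
Order-3 term: 1/30240 · (34560.0 − 8640.00) = 0.857143.

S_3 ≈ 9.01058e+10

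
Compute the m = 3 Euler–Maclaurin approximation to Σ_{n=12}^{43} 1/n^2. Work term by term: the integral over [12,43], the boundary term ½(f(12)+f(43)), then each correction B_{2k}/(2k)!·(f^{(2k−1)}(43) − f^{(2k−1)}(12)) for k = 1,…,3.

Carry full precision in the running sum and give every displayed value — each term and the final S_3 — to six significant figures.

Integral: ∫_12^43 1/x^2 dx = 0.0600775.
Boundary: ½(f(12) + f(43)) = ½(0.00694444 + 0.000540833) = 0.00374264.
Integral + boundary = 0.0638202.
Correction k=1: B_{2}/2! · (f^{(1)}(43) − f^{(1)}(12)) = 1/12 · (-2.51550e-05 − (-0.00115741)) = 9.43544e-05.
After k=1: 0.0639145.
Correction k=2: B_{4}/4! · (f^{(3)}(43) − f^{(3)}(12)) = −1/720 · (-1.63256e-07 − (-9.64506e-05)) = -1.33732e-07.
After k=2: 0.0639144.
Correction k=3: B_{6}/6! · (f^{(5)}(43) − f^{(5)}(12)) = 1/30240 · (-2.64883e-09 − (-2.00939e-05)) = 6.64393e-10.

S_3 ≈ 0.0639144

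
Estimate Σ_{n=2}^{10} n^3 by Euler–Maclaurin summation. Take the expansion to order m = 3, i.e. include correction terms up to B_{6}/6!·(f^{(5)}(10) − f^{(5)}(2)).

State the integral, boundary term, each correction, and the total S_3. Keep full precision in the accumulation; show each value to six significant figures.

∫_2^10 x^3 dx evaluates to 2496.00.
Boundary: ½(f(2) + f(10)) = ½(8.00000 + 1000.00) = 504.000.
Running total after boundary: 3000.00.
Correction k=1: B_{2}/2! · (f^{(1)}(10) − f^{(1)}(2)) = 1/12 · (300.000 − 12.0000) = 24.0000.
After k=1: 3024.00.
Correction k=2: B_{4}/4! · (f^{(3)}(10) − f^{(3)}(2)) = −1/720 · (6.00000 − 6.00000) = 0.00000.
After k=2: 3024.00.
Correction k=3: B_{6}/6! · (f^{(5)}(10) − f^{(5)}(2)) = 1/30240 · (0.00000 − 0.00000) = 0.00000.

S_3 ≈ 3024.00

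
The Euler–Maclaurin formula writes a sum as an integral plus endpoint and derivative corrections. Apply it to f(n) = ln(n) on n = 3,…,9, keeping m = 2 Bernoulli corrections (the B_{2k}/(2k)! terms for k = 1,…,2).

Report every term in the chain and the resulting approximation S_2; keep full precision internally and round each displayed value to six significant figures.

S_2 ≈ 12.1087

∫_3^9 ln(x) dx evaluates to 10.4792.
Boundary: ½(f(3) + f(9)) = ½(1.09861 + 2.19722) = 1.64792.
Integral + boundary = 12.1271.
k=1: B_{2}/(2)! × [f^{(1)}(9) − f^{(1)}(3)] = 1/12 × (0.111111 − 0.333333) = -0.0185185.
Partial sum through k=1: 12.1086.
k=2: B_{4}/(4)! × [f^{(3)}(9) − f^{(3)}(3)] = −1/720 × (0.00274348 − 0.0740741) = 9.90703e-05.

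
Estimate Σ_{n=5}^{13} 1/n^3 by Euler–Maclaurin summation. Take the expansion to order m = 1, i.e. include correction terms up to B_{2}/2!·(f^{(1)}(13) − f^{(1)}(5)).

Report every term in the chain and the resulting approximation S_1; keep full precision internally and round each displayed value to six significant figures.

S_1 ≈ 0.0216602

∫_5^13 1/x^3 dx evaluates to 0.0170414.
Endpoint term: (f(5) + f(13))/2 = (0.00800000 + 0.000455166)/2 = 0.00422758.
Running total after boundary: 0.0212690.
Order-1 term: 1/12 · (-0.000105038 − (-0.00480000)) = 0.000391247.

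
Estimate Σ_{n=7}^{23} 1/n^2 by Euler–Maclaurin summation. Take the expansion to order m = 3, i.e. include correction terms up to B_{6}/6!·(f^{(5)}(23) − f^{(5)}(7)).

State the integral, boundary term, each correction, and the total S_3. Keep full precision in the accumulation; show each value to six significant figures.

S_3 ≈ 0.110998

Integral: ∫_7^23 1/x^2 dx = 0.0993789.
½[f(7) + f(23)] = ½[0.0204082 + 0.00189036] = 0.0111493.
So far: 0.110528.
Order-1 term: 1/12 · (-0.000164379 − (-0.00583090)) = 0.000472210.
After k=1: 0.111000.
Order-2 term: −1/720 · (-3.72883e-06 − (-0.00142798)) = -1.97812e-06.
After k=2: 0.110998.
Order-3 term: 1/30240 · (-2.11465e-07 − (-0.000874271)) = 2.89041e-08.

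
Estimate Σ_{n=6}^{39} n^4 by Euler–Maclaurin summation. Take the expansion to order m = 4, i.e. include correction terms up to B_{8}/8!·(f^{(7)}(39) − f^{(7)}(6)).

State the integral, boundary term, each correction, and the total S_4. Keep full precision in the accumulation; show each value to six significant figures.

∫_6^39 x^4 dx evaluates to 1.80433e+07.
Boundary: ½(f(6) + f(39)) = ½(1296.00 + 2.31344e+06) = 1.15737e+06.
Running total after boundary: 1.92007e+07.
Correction k=1: B_{2}/2! · (f^{(1)}(39) − f^{(1)}(6)) = 1/12 · (237276 − 864.000) = 19701.0.
After k=1: 1.92204e+07.
Correction k=2: B_{4}/4! · (f^{(3)}(39) − f^{(3)}(6)) = −1/720 · (936.000 − 144.000) = -1.10000.
After k=2: 1.92204e+07.
Correction k=3: B_{6}/6! · (f^{(5)}(39) − f^{(5)}(6)) = 1/30240 · (0.00000 − 0.00000) = 0.00000.
After k=3: 1.92204e+07.
Correction k=4: B_{8}/8! · (f^{(7)}(39) − f^{(7)}(6)) = −1/1209600 · (0.00000 − 0.00000) = 0.00000.

S_4 ≈ 1.92204e+07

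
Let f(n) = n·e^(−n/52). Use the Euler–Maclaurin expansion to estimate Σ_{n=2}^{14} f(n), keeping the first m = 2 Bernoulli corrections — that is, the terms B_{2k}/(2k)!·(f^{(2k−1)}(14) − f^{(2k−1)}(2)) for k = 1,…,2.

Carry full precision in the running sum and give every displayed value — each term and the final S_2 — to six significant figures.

∫_2^14 x·e^(−x/52) dx evaluates to 80.1160.
Endpoint term: (f(2) + f(14))/2 = (1.92454 + 10.6955)/2 = 6.31004.
Running total after boundary: 86.4261.
Correction k=1: B_{2}/2! · (f^{(1)}(14) − f^{(1)}(2)) = 1/12 · (0.558284 − 0.925258) = -0.0305812.
Partial sum through k=1: 86.3955.
Correction k=2: B_{4}/4! · (f^{(3)}(14) − f^{(3)}(2)) = −1/720 · (0.000771530 − 0.00105392) = 3.92206e-07.

S_2 ≈ 86.3955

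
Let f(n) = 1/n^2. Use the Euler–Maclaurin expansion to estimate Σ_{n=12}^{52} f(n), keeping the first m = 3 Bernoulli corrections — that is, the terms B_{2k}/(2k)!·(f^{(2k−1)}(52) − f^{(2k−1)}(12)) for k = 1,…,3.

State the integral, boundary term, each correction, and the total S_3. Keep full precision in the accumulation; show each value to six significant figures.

Integral: ∫_12^52 1/x^2 dx = 0.0641026.
Boundary: ½(f(12) + f(52)) = ½(0.00694444 + 0.000369822) = 0.00365713.
Running total after boundary: 0.0677597.
k=1: B_{2}/(2)! × [f^{(1)}(52) − f^{(1)}(12)] = 1/12 × (-1.42239e-05 − (-0.00115741)) = 9.52653e-05.
Partial sum through k=1: 0.0678550.
k=2: B_{4}/(4)! × [f^{(3)}(52) − f^{(3)}(12)] = −1/720 × (-6.31240e-08 − (-9.64506e-05)) = -1.33872e-07.
Partial sum through k=2: 0.0678548.
k=3: B_{6}/(6)! × [f^{(5)}(52) − f^{(5)}(12)] = 1/30240 × (-7.00340e-10 − (-2.00939e-05)) = 6.64457e-10.

S_3 ≈ 0.0678548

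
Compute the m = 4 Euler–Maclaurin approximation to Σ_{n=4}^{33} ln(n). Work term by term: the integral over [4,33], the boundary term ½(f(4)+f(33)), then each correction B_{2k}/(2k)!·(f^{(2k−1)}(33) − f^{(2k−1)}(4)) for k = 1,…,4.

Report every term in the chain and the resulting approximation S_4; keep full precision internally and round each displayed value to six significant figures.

S_4 ≈ 83.2627

The integral term ∫_4^33 ln(x) dx = 80.8396.
Boundary: ½(f(4) + f(33)) = ½(1.38629 + 3.49651) = 2.44140.
Running total after boundary: 83.2810.
Correction k=1: B_{2}/2! · (f^{(1)}(33) − f^{(1)}(4)) = 1/12 · (0.0303030 − 0.250000) = -0.0183081.
After k=1: 83.2627.
Correction k=2: B_{4}/4! · (f^{(3)}(33) − f^{(3)}(4)) = −1/720 · (5.56529e-05 − 0.0312500) = 4.33255e-05.
After k=2: 83.2627.
Correction k=3: B_{6}/6! · (f^{(5)}(33) − f^{(5)}(4)) = 1/30240 · (6.13256e-07 − 0.0234375) = -7.75029e-07.
After k=3: 83.2627.
Correction k=4: B_{8}/8! · (f^{(7)}(33) − f^{(7)}(4)) = −1/1209600 · (1.68941e-08 − 0.0439453) = 3.63304e-08.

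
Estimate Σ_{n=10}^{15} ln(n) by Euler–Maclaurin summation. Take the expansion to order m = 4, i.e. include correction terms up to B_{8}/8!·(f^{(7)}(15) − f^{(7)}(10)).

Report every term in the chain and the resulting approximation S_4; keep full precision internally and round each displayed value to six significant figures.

S_4 ≈ 15.0974

The integral term ∫_10^15 ln(x) dx = 12.5949.
Endpoint term: (f(10) + f(15))/2 = (2.30259 + 2.70805)/2 = 2.50532.
So far: 15.1002.
Correction k=1: B_{2}/2! · (f^{(1)}(15) − f^{(1)}(10)) = 1/12 · (0.0666667 − 0.100000) = -0.00277778.
After k=1: 15.0974.
Correction k=2: B_{4}/4! · (f^{(3)}(15) − f^{(3)}(10)) = −1/720 · (0.000592593 − 0.00200000) = 1.95473e-06.
After k=2: 15.0974.
Correction k=3: B_{6}/6! · (f^{(5)}(15) − f^{(5)}(10)) = 1/30240 · (3.16049e-05 − 0.000240000) = -6.89137e-09.
After k=3: 15.0974.
Correction k=4: B_{8}/8! · (f^{(7)}(15) − f^{(7)}(10)) = −1/1209600 · (4.21399e-06 − 7.20000e-05) = 5.60400e-11.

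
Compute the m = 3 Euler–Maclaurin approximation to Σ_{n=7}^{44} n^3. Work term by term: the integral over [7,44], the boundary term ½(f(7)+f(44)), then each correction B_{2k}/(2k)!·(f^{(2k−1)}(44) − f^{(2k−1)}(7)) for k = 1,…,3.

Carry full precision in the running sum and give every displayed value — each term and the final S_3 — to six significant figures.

S_3 ≈ 979659

∫_7^44 x^3 dx evaluates to 936424.
½[f(7) + f(44)] = ½[343.000 + 85184.0] = 42763.5.
Running total after boundary: 979187.
Order-1 term: 1/12 · (5808.00 − 147.000) = 471.750.
After k=1: 979659.
Order-2 term: −1/720 · (6.00000 − 6.00000) = 0.00000.
After k=2: 979659.
Order-3 term: 1/30240 · (0.00000 − 0.00000) = 0.00000.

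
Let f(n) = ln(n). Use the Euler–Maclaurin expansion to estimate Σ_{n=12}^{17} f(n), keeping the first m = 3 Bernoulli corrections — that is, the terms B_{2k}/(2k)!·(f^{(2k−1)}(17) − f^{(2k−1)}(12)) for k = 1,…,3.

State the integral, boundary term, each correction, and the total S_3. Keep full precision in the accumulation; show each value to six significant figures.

S_3 ≈ 16.0028

The integral term ∫_12^17 ln(x) dx = 13.3457.
½[f(12) + f(17)] = ½[2.48491 + 2.83321] = 2.65906.
So far: 16.0048.
Order-1 term: 1/12 · (0.0588235 − 0.0833333) = -0.00204248.
Partial sum through k=1: 16.0028.
Order-2 term: −1/720 · (0.000407083 − 0.00115741) = 1.04212e-06.
Partial sum through k=2: 16.0028.
Order-3 term: 1/30240 · (1.69031e-05 − 9.64506e-05) = -2.63054e-09.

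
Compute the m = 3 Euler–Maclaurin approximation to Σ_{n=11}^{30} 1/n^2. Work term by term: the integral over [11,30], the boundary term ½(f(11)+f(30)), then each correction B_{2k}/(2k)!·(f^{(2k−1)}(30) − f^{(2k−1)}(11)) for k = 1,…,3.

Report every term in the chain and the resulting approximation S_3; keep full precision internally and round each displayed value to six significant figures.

The integral term ∫_11^30 1/x^2 dx = 0.0575758.
Endpoint term: (f(11) + f(30))/2 = (0.00826446 + 0.00111111)/2 = 0.00468779.
Running total after boundary: 0.0622635.
k=1: B_{2}/(2)! × [f^{(1)}(30) − f^{(1)}(11)] = 1/12 × (-7.40741e-05 − (-0.00150263)) = 0.000119046.
Running total after k=1: 0.0623826.
k=2: B_{4}/(4)! × [f^{(3)}(30) − f^{(3)}(11)] = −1/720 × (-9.87654e-07 − (-0.000149021)) = -2.05602e-07.
Running total after k=2: 0.0623824.
k=3: B_{6}/(6)! × [f^{(5)}(30) − f^{(5)}(11)] = 1/30240 × (-3.29218e-08 − (-3.69474e-05)) = 1.22072e-09.

S_3 ≈ 0.0623824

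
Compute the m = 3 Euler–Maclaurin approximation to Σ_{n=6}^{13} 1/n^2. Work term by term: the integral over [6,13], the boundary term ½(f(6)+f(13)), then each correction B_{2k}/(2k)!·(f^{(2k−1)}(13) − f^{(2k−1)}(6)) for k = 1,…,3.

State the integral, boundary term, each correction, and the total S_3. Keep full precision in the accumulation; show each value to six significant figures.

S_3 ≈ 0.107283

Integral: ∫_6^13 1/x^2 dx = 0.0897436.
Boundary: ½(f(6) + f(13)) = ½(0.0277778 + 0.00591716) = 0.0168475.
Running total after boundary: 0.106591.
Correction k=1: B_{2}/2! · (f^{(1)}(13) − f^{(1)}(6)) = 1/12 · (-0.000910332 − (-0.00925926)) = 0.000695744.
Running total after k=1: 0.107287.
Correction k=2: B_{4}/4! · (f^{(3)}(13) − f^{(3)}(6)) = −1/720 · (-6.46390e-05 − (-0.00308642)) = -4.19692e-06.
Running total after k=2: 0.107283.
Correction k=3: B_{6}/6! · (f^{(5)}(13) − f^{(5)}(6)) = 1/30240 · (-1.14744e-05 − (-0.00257202)) = 8.46740e-08.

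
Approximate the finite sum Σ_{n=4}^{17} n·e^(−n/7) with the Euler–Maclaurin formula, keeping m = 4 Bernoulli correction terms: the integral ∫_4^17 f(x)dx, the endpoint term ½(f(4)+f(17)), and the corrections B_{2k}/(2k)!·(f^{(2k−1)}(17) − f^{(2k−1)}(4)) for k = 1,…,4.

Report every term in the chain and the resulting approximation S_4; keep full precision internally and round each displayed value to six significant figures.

S_4 ≈ 30.5202

The integral term ∫_4^17 x·e^(−x/7) dx = 28.6720.
½[f(4) + f(17)] = ½[2.25887 + 1.49877] = 1.87882.
Running total after boundary: 30.5508.
k=1: B_{2}/(2)! × [f^{(1)}(17) − f^{(1)}(4)] = 1/12 × (-0.125947 − 0.242022) = -0.0306641.
Partial sum through k=1: 30.5201.
k=2: B_{4}/(4)! × [f^{(3)}(17) − f^{(3)}(4)] = −1/720 × (0.00102814 − 0.0279889) = 3.74456e-05.
Partial sum through k=2: 30.5202.
k=3: B_{6}/(6)! × [f^{(5)}(17) − f^{(5)}(4)] = 1/30240 × (9.44207e-05 − 0.00104161) = -3.13222e-08.
Partial sum through k=3: 30.5202.
k=4: B_{8}/(8)! × [f^{(7)}(17) − f^{(7)}(4)] = −1/1209600 × (3.42569e-06 − 3.08573e-05) = 2.26782e-11.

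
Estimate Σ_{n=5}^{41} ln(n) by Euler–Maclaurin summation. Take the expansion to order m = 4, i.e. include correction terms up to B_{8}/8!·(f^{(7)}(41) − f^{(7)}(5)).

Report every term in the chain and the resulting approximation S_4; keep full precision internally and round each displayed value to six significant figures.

S_4 ≈ 110.856

∫_5^41 ln(x) dx evaluates to 108.209.
Boundary: ½(f(5) + f(41)) = ½(1.60944 + 3.71357) = 2.66150.
Running total after boundary: 110.871.
Correction k=1: B_{2}/2! · (f^{(1)}(41) − f^{(1)}(5)) = 1/12 · (0.0243902 − 0.200000) = -0.0146341.
Partial sum through k=1: 110.856.
Correction k=2: B_{4}/4! · (f^{(3)}(41) − f^{(3)}(5)) = −1/720 · (2.90187e-05 − 0.0160000) = 2.21819e-05.
Partial sum through k=2: 110.856.
Correction k=3: B_{6}/6! · (f^{(5)}(41) − f^{(5)}(5)) = 1/30240 · (2.07153e-07 − 0.00768000) = -2.53961e-07.
Partial sum through k=3: 110.856.
Correction k=4: B_{8}/8! · (f^{(7)}(41) − f^{(7)}(5)) = −1/1209600 · (3.69697e-09 − 0.00921600) = 7.61904e-09.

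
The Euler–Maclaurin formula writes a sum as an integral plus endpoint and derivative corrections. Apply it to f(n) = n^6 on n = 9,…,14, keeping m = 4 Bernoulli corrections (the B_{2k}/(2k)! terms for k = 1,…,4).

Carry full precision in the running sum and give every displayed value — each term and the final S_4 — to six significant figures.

∫_9^14 x^6 dx evaluates to 1.43758e+07.
Boundary: ½(f(9) + f(14)) = ½(531441 + 7.52954e+06) = 4.03049e+06.
So far: 1.84063e+07.
Correction k=1: B_{2}/2! · (f^{(1)}(14) − f^{(1)}(9)) = 1/12 · (3.22694e+06 − 354294) = 239388.
Partial sum through k=1: 1.86457e+07.
Correction k=2: B_{4}/4! · (f^{(3)}(14) − f^{(3)}(9)) = −1/720 · (329280 − 87480.0) = -335.833.
Partial sum through k=2: 1.86453e+07.
Correction k=3: B_{6}/6! · (f^{(5)}(14) − f^{(5)}(9)) = 1/30240 · (10080.0 − 6480.00) = 0.119048.
Partial sum through k=3: 1.86453e+07.
Correction k=4: B_{8}/8! · (f^{(7)}(14) − f^{(7)}(9)) = −1/1209600 · (0.00000 − 0.00000) = 0.00000.

S_4 ≈ 1.86453e+07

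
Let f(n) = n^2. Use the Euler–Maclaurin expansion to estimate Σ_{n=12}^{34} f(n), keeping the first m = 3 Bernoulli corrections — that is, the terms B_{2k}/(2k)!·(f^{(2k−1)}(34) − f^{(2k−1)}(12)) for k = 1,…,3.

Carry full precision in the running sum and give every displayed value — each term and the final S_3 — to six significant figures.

S_3 ≈ 13179.0

∫_12^34 x^2 dx evaluates to 12525.3.
Boundary: ½(f(12) + f(34)) = ½(144.000 + 1156.00) = 650.000.
Integral + boundary = 13175.3.
Correction k=1: B_{2}/2! · (f^{(1)}(34) − f^{(1)}(12)) = 1/12 · (68.0000 − 24.0000) = 3.66667.
Partial sum through k=1: 13179.0.
Correction k=2: B_{4}/4! · (f^{(3)}(34) − f^{(3)}(12)) = −1/720 · (0.00000 − 0.00000) = 0.00000.
Partial sum through k=2: 13179.0.
Correction k=3: B_{6}/6! · (f^{(5)}(34) − f^{(5)}(12)) = 1/30240 · (0.00000 − 0.00000) = 0.00000.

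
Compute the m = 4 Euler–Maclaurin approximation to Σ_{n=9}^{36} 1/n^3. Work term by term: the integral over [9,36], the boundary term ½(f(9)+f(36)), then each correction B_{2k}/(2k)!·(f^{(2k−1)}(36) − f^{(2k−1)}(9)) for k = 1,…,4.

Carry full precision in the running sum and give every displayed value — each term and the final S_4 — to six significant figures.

S_4 ≈ 0.00652143

∫_9^36 1/x^3 dx evaluates to 0.00578704.
Endpoint term: (f(9) + f(36))/2 = (0.00137174 + 2.14335e-05)/2 = 0.000696588.
Integral + boundary = 0.00648362.
Order-1 term: 1/12 · (-1.78612e-06 − (-0.000457247)) = 3.79551e-05.
Partial sum through k=1: 0.00652158.
Order-2 term: −1/720 · (-2.75636e-08 − (-0.000112901)) = -1.56768e-07.
Partial sum through k=2: 0.00652142.
Order-3 term: 1/30240 · (-8.93265e-10 − (-5.85410e-05)) = 1.93585e-09.
Partial sum through k=3: 0.00652143.
Order-4 term: −1/1209600 · (-4.96259e-11 − (-5.20365e-05)) = -4.30195e-11.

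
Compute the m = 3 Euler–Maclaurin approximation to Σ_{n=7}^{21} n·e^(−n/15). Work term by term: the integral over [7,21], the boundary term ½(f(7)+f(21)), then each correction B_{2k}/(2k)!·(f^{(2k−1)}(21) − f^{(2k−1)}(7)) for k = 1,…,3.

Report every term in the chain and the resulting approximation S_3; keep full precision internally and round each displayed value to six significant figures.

The integral term ∫_7^21 x·e^(−x/15) dx = 73.7770.
Endpoint term: (f(7) + f(21))/2 = (4.38962 + 5.17854)/2 = 4.78408.
So far: 78.5611.
Order-1 term: 1/12 · (-0.0986388 − 0.334448) = -0.0360905.
After k=1: 78.5250.
Order-2 term: −1/720 · (0.00175358 − 0.00706056) = 7.37081e-06.
After k=2: 78.5250.
Order-3 term: 1/30240 · (1.75358e-05 − 5.61542e-05) = -1.27706e-09.

S_3 ≈ 78.5250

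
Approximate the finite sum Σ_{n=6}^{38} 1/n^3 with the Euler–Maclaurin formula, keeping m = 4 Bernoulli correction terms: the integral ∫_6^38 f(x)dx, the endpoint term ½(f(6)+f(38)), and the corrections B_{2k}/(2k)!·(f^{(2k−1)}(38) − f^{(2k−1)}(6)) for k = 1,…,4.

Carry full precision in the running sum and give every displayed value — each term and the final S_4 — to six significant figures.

S_4 ≈ 0.0160576

Integral: ∫_6^38 1/x^3 dx = 0.0135426.
Endpoint term: (f(6) + f(38))/2 = (0.00462963 + 1.82242e-05)/2 = 0.00232393.
So far: 0.0158666.
Order-1 term: 1/12 · (-1.43876e-06 − (-0.00231481)) = 0.000192781.
After k=1: 0.0160593.
Order-2 term: −1/720 · (-1.99274e-08 − (-0.00128601)) = -1.78609e-06.
After k=2: 0.0160576.
Order-3 term: 1/30240 · (-5.79605e-10 − (-0.00150034)) = 4.96145e-08.
After k=3: 0.0160576.
Order-4 term: −1/1209600 · (-2.88999e-11 − (-0.00300069)) = -2.48073e-09.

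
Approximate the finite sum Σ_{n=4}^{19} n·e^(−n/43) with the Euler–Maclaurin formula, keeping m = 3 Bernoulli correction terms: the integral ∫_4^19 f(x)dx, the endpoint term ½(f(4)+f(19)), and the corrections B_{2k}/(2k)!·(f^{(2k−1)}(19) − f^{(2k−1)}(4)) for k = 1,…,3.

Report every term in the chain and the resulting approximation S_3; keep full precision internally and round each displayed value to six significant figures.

S_3 ≈ 135.560

Integral: ∫_4^19 x·e^(−x/43) dx = 127.670.
Endpoint term: (f(4) + f(19))/2 = (3.64469 + 12.2139)/2 = 7.92932.
So far: 135.599.
Order-1 term: 1/12 · (0.358794 − 0.826412) = -0.0389682.
After k=1: 135.560.
Order-2 term: −1/720 · (0.000889385 − 0.00143253) = 7.54375e-07.
After k=2: 135.560.
Order-3 term: 1/30240 · (8.57070e-07 − 1.30780e-06) = -1.49050e-11.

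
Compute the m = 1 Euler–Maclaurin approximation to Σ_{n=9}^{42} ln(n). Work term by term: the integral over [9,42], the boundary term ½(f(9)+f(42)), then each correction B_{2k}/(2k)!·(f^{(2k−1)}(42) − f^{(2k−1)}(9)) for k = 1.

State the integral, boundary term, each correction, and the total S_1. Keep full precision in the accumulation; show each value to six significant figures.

∫_9^42 ln(x) dx evaluates to 104.207.
Boundary: ½(f(9) + f(42)) = ½(2.19722 + 3.73767) = 2.96745.
So far: 107.175.
Order-1 term: 1/12 · (0.0238095 − 0.111111) = -0.00727513.

S_1 ≈ 107.167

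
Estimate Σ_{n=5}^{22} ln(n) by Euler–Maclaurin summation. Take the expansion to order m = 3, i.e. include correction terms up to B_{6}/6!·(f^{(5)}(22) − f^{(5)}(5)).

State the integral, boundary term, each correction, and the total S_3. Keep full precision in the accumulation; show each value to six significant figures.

Integral: ∫_5^22 ln(x) dx = 42.9557.
Endpoint term: (f(5) + f(22))/2 = (1.60944 + 3.09104)/2 = 2.35024.
So far: 45.3060.
Order-1 term: 1/12 · (0.0454545 − 0.200000) = -0.0128788.
Running total after k=1: 45.2931.
Order-2 term: −1/720 · (0.000187829 − 0.0160000) = 2.19613e-05.
Running total after k=2: 45.2931.
Order-3 term: 1/30240 · (4.65691e-06 − 0.00768000) = -2.53814e-07.

S_3 ≈ 45.2931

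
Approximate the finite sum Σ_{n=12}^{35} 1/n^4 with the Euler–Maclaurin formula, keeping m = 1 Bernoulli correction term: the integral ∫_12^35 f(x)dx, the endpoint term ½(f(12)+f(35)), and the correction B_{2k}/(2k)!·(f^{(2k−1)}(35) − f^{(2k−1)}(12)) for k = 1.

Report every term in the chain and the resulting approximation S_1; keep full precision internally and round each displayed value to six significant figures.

S_1 ≈ 0.000210906

Integral: ∫_12^35 1/x^4 dx = 0.000185127.
½[f(12) + f(35)] = ½[4.82253e-05 + 6.66389e-07] = 2.44458e-05.
So far: 0.000209573.
Order-1 term: 1/12 · (-7.61587e-08 − (-1.60751e-05)) = 1.33325e-06.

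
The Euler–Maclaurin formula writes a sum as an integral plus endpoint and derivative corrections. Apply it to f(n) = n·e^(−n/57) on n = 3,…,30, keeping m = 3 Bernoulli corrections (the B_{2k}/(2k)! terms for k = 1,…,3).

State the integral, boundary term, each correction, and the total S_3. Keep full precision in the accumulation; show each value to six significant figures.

∫_3^30 x·e^(−x/57) dx evaluates to 314.989.
½[f(3) + f(30)] = ½[2.84619 + 17.7233] = 10.2848.
So far: 325.274.
Order-1 term: 1/12 · (0.279842 − 0.898796) = -0.0515795.
After k=1: 325.222.
Order-2 term: −1/720 · (0.000449799 − 0.000860651) = 5.70628e-07.
After k=2: 325.222.
Order-3 term: 1/30240 · (2.50374e-07 − 4.44649e-07) = -6.42442e-12.

S_3 ≈ 325.222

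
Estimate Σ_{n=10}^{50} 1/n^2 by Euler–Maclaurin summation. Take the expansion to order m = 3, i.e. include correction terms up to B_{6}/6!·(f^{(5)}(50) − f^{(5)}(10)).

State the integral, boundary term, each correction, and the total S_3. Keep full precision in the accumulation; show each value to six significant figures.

S_3 ≈ 0.0853650

∫_10^50 1/x^2 dx evaluates to 0.0800000.
½[f(10) + f(50)] = ½[0.0100000 + 0.000400000] = 0.00520000.
Running total after boundary: 0.0852000.
Order-1 term: 1/12 · (-1.60000e-05 − (-0.00200000)) = 0.000165333.
After k=1: 0.0853653.
Order-2 term: −1/720 · (-7.68000e-08 − (-0.000240000)) = -3.33227e-07.
After k=2: 0.0853650.
Order-3 term: 1/30240 · (-9.21600e-10 − (-7.20000e-05)) = 2.38092e-09.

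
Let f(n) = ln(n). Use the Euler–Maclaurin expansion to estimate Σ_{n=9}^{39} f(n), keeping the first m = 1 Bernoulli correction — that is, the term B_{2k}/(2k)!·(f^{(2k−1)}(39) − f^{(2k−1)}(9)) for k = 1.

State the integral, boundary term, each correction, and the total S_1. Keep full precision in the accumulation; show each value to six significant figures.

∫_9^39 ln(x) dx evaluates to 93.1039.
Boundary: ½(f(9) + f(39)) = ½(2.19722 + 3.66356) = 2.93039.
Running total after boundary: 96.0343.
k=1: B_{2}/(2)! × [f^{(1)}(39) − f^{(1)}(9)] = 1/12 × (0.0256410 − 0.111111) = -0.00712251.

S_1 ≈ 96.0272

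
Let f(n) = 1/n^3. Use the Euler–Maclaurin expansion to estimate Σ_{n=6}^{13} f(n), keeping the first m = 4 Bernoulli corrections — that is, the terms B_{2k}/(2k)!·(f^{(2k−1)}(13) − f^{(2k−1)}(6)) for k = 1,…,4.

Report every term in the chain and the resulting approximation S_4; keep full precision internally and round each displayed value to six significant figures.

S_4 ≈ 0.0136551

∫_6^13 1/x^3 dx evaluates to 0.0109303.
Boundary: ½(f(6) + f(13)) = ½(0.00462963 + 0.000455166) = 0.00254240.
Running total after boundary: 0.0134727.
k=1: B_{2}/(2)! × [f^{(1)}(13) − f^{(1)}(6)] = 1/12 × (-0.000105038 − (-0.00231481)) = 0.000184148.
Running total after k=1: 0.0136569.
k=2: B_{4}/(4)! × [f^{(3)}(13) − f^{(3)}(6)] = −1/720 × (-1.24306e-05 − (-0.00128601)) = -1.76886e-06.
Running total after k=2: 0.0136551.
k=3: B_{6}/(6)! × [f^{(5)}(13) − f^{(5)}(6)] = 1/30240 × (-3.08925e-06 − (-0.00150034)) = 4.95124e-08.
Running total after k=3: 0.0136551.
k=4: B_{8}/(8)! × [f^{(7)}(13) − f^{(7)}(6)] = −1/1209600 × (-1.31613e-06 − (-0.00300069)) = -2.47964e-09.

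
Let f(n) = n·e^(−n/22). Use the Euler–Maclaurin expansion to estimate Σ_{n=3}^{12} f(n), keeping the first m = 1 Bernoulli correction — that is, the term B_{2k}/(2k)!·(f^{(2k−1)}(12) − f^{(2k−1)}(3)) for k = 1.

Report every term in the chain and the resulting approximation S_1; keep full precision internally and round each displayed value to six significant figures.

S_1 ≈ 51.1098

∫_3^12 x·e^(−x/22) dx evaluates to 46.3644.
½[f(3) + f(12)] = ½[2.61758 + 6.95494] = 4.78626.
So far: 51.1506.
Order-1 term: 1/12 · (0.263445 − 0.753545) = -0.0408417.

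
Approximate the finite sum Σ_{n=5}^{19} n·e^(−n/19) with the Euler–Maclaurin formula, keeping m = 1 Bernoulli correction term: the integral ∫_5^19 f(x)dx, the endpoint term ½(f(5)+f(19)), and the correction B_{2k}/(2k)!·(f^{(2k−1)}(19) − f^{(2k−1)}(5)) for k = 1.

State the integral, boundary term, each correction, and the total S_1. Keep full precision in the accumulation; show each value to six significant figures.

S_1 ≈ 90.2512

Integral: ∫_5^19 x·e^(−x/19) dx = 84.8820.
½[f(5) + f(19)] = ½[3.84310 + 6.98971] = 5.41641.
So far: 90.2984.
k=1: B_{2}/(2)! × [f^{(1)}(19) − f^{(1)}(5)] = 1/12 × (0.00000 − 0.566352) = -0.0471960.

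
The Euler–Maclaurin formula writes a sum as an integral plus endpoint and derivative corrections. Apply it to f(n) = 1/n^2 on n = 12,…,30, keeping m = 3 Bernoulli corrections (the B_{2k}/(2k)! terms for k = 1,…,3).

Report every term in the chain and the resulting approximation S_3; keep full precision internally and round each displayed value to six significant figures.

∫_12^30 1/x^2 dx evaluates to 0.0500000.
½[f(12) + f(30)] = ½[0.00694444 + 0.00111111] = 0.00402778.
Integral + boundary = 0.0540278.
k=1: B_{2}/(2)! × [f^{(1)}(30) − f^{(1)}(12)] = 1/12 × (-7.40741e-05 − (-0.00115741)) = 9.02778e-05.
After k=1: 0.0541181.
k=2: B_{4}/(4)! × [f^{(3)}(30) − f^{(3)}(12)] = −1/720 × (-9.87654e-07 − (-9.64506e-05)) = -1.32587e-07.
After k=2: 0.0541179.
k=3: B_{6}/(6)! × [f^{(5)}(30) − f^{(5)}(12)] = 1/30240 × (-3.29218e-08 − (-2.00939e-05)) = 6.63391e-10.

S_3 ≈ 0.0541179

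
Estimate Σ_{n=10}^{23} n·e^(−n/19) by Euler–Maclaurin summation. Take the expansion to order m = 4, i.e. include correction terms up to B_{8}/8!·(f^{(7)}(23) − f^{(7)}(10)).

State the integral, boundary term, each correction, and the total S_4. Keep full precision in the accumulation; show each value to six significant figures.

The integral term ∫_10^23 x·e^(−x/19) dx = 87.6822.
½[f(10) + f(23)] = ½[5.90778 + 6.85493] = 6.38135.
So far: 94.0635.
Order-1 term: 1/12 · (-0.0627453 − 0.279842) = -0.0285489.
After k=1: 94.0350.
Order-2 term: −1/720 · (0.00147738 − 0.00404819) = 3.57057e-06.
After k=2: 94.0350.
Order-3 term: 1/30240 · (8.66642e-06 − 2.02803e-05) = -3.84058e-10.
After k=3: 94.0350.
Order-4 term: −1/1209600 · (3.66769e-08 − 8.12931e-08) = 3.68851e-14.

S_4 ≈ 94.0350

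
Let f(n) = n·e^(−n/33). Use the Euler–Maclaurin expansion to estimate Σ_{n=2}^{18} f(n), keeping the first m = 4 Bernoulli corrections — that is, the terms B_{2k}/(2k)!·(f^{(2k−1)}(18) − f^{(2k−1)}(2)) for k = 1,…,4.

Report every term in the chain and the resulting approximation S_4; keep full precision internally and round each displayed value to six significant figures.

∫_2^18 x·e^(−x/33) dx evaluates to 111.649.
Endpoint term: (f(2) + f(18))/2 = (1.88239 + 10.4324)/2 = 6.15740.
Integral + boundary = 117.806.
k=1: B_{2}/(2)! × [f^{(1)}(18) − f^{(1)}(2)] = 1/12 × (0.263445 − 0.884152) = -0.0517256.
After k=1: 117.754.
k=2: B_{4}/(4)! × [f^{(3)}(18) − f^{(3)}(2)] = −1/720 × (0.00130634 − 0.00254044) = 1.71403e-06.
After k=2: 117.754.
k=3: B_{6}/(6)! × [f^{(5)}(18) − f^{(5)}(2)] = 1/30240 × (2.17701e-06 − 3.92010e-06) = -5.76419e-11.
After k=3: 117.754.
k=4: B_{8}/(8)! × [f^{(7)}(18) − f^{(7)}(2)] = −1/1209600 × (2.89664e-09 − 5.05728e-09) = 1.78625e-15.

S_4 ≈ 117.754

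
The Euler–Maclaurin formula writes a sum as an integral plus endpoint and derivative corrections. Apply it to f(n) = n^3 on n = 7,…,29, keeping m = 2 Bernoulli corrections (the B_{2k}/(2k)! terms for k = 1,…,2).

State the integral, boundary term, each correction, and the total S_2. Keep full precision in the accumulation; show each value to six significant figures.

The integral term ∫_7^29 x^3 dx = 176220.
Boundary: ½(f(7) + f(29)) = ½(343.000 + 24389.0) = 12366.0.
So far: 188586.
Order-1 term: 1/12 · (2523.00 − 147.000) = 198.000.
After k=1: 188784.
Order-2 term: −1/720 · (6.00000 − 6.00000) = 0.00000.

S_2 ≈ 188784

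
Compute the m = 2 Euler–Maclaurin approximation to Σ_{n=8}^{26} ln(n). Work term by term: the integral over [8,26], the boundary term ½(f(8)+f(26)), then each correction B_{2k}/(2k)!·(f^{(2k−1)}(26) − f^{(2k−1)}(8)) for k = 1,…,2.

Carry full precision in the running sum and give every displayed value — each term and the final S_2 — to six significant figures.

The integral term ∫_8^26 ln(x) dx = 50.0750.
Endpoint term: (f(8) + f(26))/2 = (2.07944 + 3.25810)/2 = 2.66877.
So far: 52.7437.
k=1: B_{2}/(2)! × [f^{(1)}(26) − f^{(1)}(8)] = 1/12 × (0.0384615 − 0.125000) = -0.00721154.
Running total after k=1: 52.7365.
k=2: B_{4}/(4)! × [f^{(3)}(26) − f^{(3)}(8)] = −1/720 × (0.000113792 − 0.00390625) = 5.26730e-06.

S_2 ≈ 52.7365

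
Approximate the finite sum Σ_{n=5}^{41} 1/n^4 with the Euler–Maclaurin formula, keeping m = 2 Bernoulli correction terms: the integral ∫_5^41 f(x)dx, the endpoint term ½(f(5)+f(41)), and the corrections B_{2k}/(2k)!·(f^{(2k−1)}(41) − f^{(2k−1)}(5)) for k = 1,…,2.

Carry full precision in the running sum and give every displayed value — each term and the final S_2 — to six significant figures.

Integral: ∫_5^41 1/x^4 dx = 0.00266183.
Boundary: ½(f(5) + f(41)) = ½(0.00160000 + 3.53887e-07) = 0.000800177.
So far: 0.00346201.
Order-1 term: 1/12 · (-3.45256e-08 − (-0.00128000)) = 0.000106664.
Running total after k=1: 0.00356867.
Order-2 term: −1/720 · (-6.16161e-10 − (-0.00153600)) = -2.13333e-06.

S_2 ≈ 0.00356654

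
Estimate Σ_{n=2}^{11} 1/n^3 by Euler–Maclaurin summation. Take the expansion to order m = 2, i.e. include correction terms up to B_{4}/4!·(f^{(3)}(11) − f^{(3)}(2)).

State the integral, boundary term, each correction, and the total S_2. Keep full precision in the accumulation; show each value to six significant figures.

S_2 ≈ 0.198049

∫_2^11 1/x^3 dx evaluates to 0.120868.
Boundary: ½(f(2) + f(11)) = ½(0.125000 + 0.000751315) = 0.0628757.
So far: 0.183743.
k=1: B_{2}/(2)! × [f^{(1)}(11) − f^{(1)}(2)] = 1/12 × (-0.000204904 − (-0.187500)) = 0.0156079.
Partial sum through k=1: 0.199351.
k=2: B_{4}/(4)! × [f^{(3)}(11) − f^{(3)}(2)] = −1/720 × (-3.38684e-05 − (-0.937500)) = -0.00130204.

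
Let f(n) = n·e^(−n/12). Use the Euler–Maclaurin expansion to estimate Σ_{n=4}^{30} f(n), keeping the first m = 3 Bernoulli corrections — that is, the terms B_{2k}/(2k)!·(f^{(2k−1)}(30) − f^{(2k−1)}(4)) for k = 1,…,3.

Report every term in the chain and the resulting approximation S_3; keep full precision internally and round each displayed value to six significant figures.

S_3 ≈ 98.8175

The integral term ∫_4^30 x·e^(−x/12) dx = 96.2032.
Endpoint term: (f(4) + f(30))/2 = (2.86613 + 2.46255)/2 = 2.66434.
So far: 98.8675.
k=1: B_{2}/(2)! × [f^{(1)}(30) − f^{(1)}(4)] = 1/12 × (-0.123127 − 0.477688) = -0.0500679.
After k=1: 98.8174.
k=2: B_{4}/(4)! × [f^{(3)}(30) − f^{(3)}(4)] = −1/720 × (0.000285017 − 0.0132691) = 1.80334e-05.
After k=2: 98.8175.
k=3: B_{6}/(6)! × [f^{(5)}(30) − f^{(5)}(4)] = 1/30240 × (9.89644e-06 − 0.000161256) = -5.00529e-09.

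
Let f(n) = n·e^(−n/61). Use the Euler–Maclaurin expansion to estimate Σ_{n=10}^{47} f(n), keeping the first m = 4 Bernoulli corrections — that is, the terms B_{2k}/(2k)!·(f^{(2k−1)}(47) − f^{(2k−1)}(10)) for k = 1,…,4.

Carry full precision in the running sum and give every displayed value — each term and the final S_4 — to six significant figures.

S_4 ≈ 642.382

∫_10^47 x·e^(−x/61) dx evaluates to 627.312.
Endpoint term: (f(10) + f(47))/2 = (8.48798 + 21.7509)/2 = 15.1194.
Running total after boundary: 642.432.
k=1: B_{2}/(2)! × [f^{(1)}(47) − f^{(1)}(10)] = 1/12 × (0.106213 − 0.709651) = -0.0502865.
After k=1: 642.382.
k=2: B_{4}/(4)! × [f^{(3)}(47) − f^{(3)}(10)] = −1/720 × (0.000277287 − 0.000646935) = 5.13401e-07.
After k=2: 642.382.
k=3: B_{6}/(6)! × [f^{(5)}(47) − f^{(5)}(10)] = 1/30240 × (1.41368e-07 − 2.96467e-07) = -5.12896e-12.
After k=3: 642.382.
k=4: B_{8}/(8)! × [f^{(7)}(47) − f^{(7)}(10)] = −1/1209600 × (5.59570e-11 − 1.12624e-10) = 4.68478e-17.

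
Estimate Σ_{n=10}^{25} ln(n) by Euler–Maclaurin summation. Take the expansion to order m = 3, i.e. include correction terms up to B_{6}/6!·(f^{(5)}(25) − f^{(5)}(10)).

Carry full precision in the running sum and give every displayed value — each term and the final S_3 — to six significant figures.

The integral term ∫_10^25 ln(x) dx = 42.4460.
½[f(10) + f(25)] = ½[2.30259 + 3.21888] = 2.76073.
Integral + boundary = 45.2068.
k=1: B_{2}/(2)! × [f^{(1)}(25) − f^{(1)}(10)] = 1/12 × (0.0400000 − 0.100000) = -0.00500000.
Partial sum through k=1: 45.2018.
k=2: B_{4}/(4)! × [f^{(3)}(25) − f^{(3)}(10)] = −1/720 × (0.000128000 − 0.00200000) = 2.60000e-06.
Partial sum through k=2: 45.2018.
k=3: B_{6}/(6)! × [f^{(5)}(25) − f^{(5)}(10)] = 1/30240 × (2.45760e-06 − 0.000240000) = -7.85524e-09.

S_3 ≈ 45.2018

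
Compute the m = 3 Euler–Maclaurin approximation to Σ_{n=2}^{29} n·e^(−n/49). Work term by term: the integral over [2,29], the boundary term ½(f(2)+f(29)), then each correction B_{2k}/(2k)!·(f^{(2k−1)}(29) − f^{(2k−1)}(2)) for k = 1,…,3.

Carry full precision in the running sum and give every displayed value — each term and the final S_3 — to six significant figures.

S_3 ≈ 293.228

The integral term ∫_2^29 x·e^(−x/49) dx = 284.303.
Endpoint term: (f(2) + f(29))/2 = (1.92001 + 16.0460)/2 = 8.98300.
So far: 293.286.
k=1: B_{2}/(2)! × [f^{(1)}(29) − f^{(1)}(2)] = 1/12 × (0.225841 − 0.920822) = -0.0579151.
After k=1: 293.228.
k=2: B_{4}/(4)! × [f^{(3)}(29) − f^{(3)}(2)] = −1/720 × (0.000554961 − 0.00118319) = 8.72537e-07.
After k=2: 293.228.
k=3: B_{6}/(6)! × [f^{(5)}(29) − f^{(5)}(2)] = 1/30240 × (4.23099e-07 − 8.25847e-07) = -1.33184e-11.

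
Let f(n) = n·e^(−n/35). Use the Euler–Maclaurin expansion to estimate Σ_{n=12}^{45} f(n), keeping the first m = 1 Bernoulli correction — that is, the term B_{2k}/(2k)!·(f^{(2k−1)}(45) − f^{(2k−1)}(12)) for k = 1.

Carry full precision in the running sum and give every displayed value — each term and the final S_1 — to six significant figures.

∫_12^45 x·e^(−x/35) dx evaluates to 393.453.
Boundary: ½(f(12) + f(45)) = ½(8.51688 + 12.4404) = 10.4786.
So far: 403.932.
Correction k=1: B_{2}/2! · (f^{(1)}(45) − f^{(1)}(12)) = 1/12 · (-0.0789866 − 0.466400) = -0.0454489.

S_1 ≈ 403.886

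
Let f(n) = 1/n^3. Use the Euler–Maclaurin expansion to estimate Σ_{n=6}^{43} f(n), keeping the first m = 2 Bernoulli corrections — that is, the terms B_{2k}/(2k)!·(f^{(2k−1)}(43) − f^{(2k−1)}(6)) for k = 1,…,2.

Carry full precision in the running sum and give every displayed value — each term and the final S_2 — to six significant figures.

The integral term ∫_6^43 1/x^3 dx = 0.0136185.
Endpoint term: (f(6) + f(43))/2 = (0.00462963 + 1.25775e-05)/2 = 0.00232110.
So far: 0.0159396.
Order-1 term: 1/12 · (-8.77501e-07 − (-0.00231481)) = 0.000192828.
After k=1: 0.0161324.
Order-2 term: −1/720 · (-9.49162e-09 − (-0.00128601)) = -1.78611e-06.

S_2 ≈ 0.0161306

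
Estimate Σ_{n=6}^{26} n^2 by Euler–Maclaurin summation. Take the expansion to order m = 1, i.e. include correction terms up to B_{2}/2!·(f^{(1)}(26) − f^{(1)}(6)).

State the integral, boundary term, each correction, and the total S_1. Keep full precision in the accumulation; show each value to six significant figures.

S_1 ≈ 6146.00

Integral: ∫_6^26 x^2 dx = 5786.67.
Endpoint term: (f(6) + f(26))/2 = (36.0000 + 676.000)/2 = 356.000.
Running total after boundary: 6142.67.
Order-1 term: 1/12 · (52.0000 − 12.0000) = 3.33333.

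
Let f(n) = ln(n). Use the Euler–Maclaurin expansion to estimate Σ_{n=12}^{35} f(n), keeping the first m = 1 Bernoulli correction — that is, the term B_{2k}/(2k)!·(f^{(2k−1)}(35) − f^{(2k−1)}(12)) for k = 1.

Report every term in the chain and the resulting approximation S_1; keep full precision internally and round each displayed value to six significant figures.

Integral: ∫_12^35 ln(x) dx = 71.6183.
½[f(12) + f(35)] = ½[2.48491 + 3.55535] = 3.02013.
Running total after boundary: 74.6384.
Order-1 term: 1/12 · (0.0285714 − 0.0833333) = -0.00456349.

S_1 ≈ 74.6339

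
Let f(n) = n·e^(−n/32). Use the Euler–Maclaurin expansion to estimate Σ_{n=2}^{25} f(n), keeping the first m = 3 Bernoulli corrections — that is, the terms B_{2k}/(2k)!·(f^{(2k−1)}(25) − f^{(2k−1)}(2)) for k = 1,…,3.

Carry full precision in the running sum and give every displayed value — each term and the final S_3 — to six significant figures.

Integral: ∫_2^25 x·e^(−x/32) dx = 186.993.
Boundary: ½(f(2) + f(25)) = ½(1.87883 + 11.4458) = 6.66233.
Integral + boundary = 193.656.
k=1: B_{2}/(2)! × [f^{(1)}(25) − f^{(1)}(2)] = 1/12 × (0.100151 − 0.880700) = -0.0650457.
Running total after k=1: 193.591.
k=2: B_{4}/(4)! × [f^{(3)}(25) − f^{(3)}(2)] = −1/720 × (0.000992010 − 0.00269485) = 2.36506e-06.
Running total after k=2: 193.591.
k=3: B_{6}/(6)! × [f^{(5)}(25) − f^{(5)}(2)] = 1/30240 × (1.84201e-06 − 4.42348e-06) = -8.53661e-11.

S_3 ≈ 193.591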